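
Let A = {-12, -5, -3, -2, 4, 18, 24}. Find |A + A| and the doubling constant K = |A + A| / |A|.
K = |A + A| / |A| = 26/7

Enumerate A + A = {a + b : a, b ∈ A}. With |A| = 7, there are |A|^2 = 49 ordered sum pairs; collecting distinct values, A + A = {-24, -17, -15, -14, -10, -8, -7, -6, -5, -4, -1, 1, 2, 6, 8, 12, 13, 15, 16, 19, 21, 22, 28, 36, 42, 48}, so |A + A| = 26. Thus K = 26/7. For comparison, the minimum possible |A + A| over all 7-element sets is 2·7 − 1 = 13 (so min K = 13/7), attained only by arithmetic progressions.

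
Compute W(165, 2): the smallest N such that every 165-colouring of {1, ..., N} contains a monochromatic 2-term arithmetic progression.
W(165, 2) = 165 + 1 = 166

A 2-term AP is any pair of integers, so a monochromatic 2-AP exists iff some colour is used at least twice. With 165 colours, the colouring i ↦ i on {1, ..., 165} uses each colour once, avoiding any monochromatic pair, so W(165, 2) > 165. For {1, ..., 166}, pigeonhole forces two integers of the same colour, which form a monochromatic 2-AP. Hence W(165, 2) = 166.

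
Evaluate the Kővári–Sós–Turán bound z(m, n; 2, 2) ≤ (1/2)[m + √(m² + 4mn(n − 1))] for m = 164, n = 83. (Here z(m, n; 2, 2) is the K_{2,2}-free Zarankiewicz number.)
z(164, 83; 2, 2) ≤ (1/2)[164 + √(164² + 4·164·83·82)] = (1/2)[164 + √4491632] = 1141.6735

Kővári–Sós–Turán: let r_1, ..., r_164 be the row sums and z = Σ r_i the total number of 1s. Each pair of columns can share at most one row with both entries 1 (else a 2×2 all-ones block appears), so Σ_i C(r_i, 2) ≤ C(83, 2) = 3403. By convexity Σ_i C(r_i, 2) ≥ 164·C(z/164, 2) = z(z − 164)/(2·164), giving z² − 164z − 164·83·82 ≤ 0 and hence z ≤ (1/2)[164 + √(26896 + 4·1116184)] = (1/2)[164 + √4491632] ≈ (1/2)(164 + 2119.3471) = 1141.6735.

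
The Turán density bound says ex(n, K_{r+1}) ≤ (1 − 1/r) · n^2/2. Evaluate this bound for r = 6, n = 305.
Turán density bound = (5/6) · 305^2/2 = 465125/12 ≈ 38760.4167

Turán's theorem: ex(n, K_{r+1}) is achieved by the complete r-partite Turán graph T(n, r) with parts as balanced as possible, and is at most (1 − 1/r) · n^2/2. For r = 6, n = 305: the density bound is (5/6) · 93025/2 = 465125/12 ≈ 38760.4167. The integer-valued extremum is e(T(305, 6)) = 38760, which is strictly less than the density bound 465125/12 since 6 ∤ 305 (the parts of T(305, 6) cannot all be equal).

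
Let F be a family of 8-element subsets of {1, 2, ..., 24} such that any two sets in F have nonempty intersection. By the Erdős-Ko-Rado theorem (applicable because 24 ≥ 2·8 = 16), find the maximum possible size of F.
max |F| = C(23, 7) = 245157

Erdős-Ko-Rado (1961): when n ≥ 2k, max |F| = C(n−1, k−1). The bound is attained by the star {A : i ∈ A} for any fixed i ∈ [n]. Here C(24−1, 8−1) = C(23, 7) = 245157.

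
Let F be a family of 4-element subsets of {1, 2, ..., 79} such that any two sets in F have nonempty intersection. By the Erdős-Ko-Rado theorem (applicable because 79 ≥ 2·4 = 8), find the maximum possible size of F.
max |F| = C(78, 3) = 76076

The Erdős-Ko-Rado theorem states: for n ≥ 2k, an intersecting family of k-subsets of an n-element set has size at most C(n − 1, k − 1), with equality for 'star' families {A ⊆ [n] : |A| = k, i ∈ A} (fix an element i). For n = 79, k = 4: C(78, 3) = 76076.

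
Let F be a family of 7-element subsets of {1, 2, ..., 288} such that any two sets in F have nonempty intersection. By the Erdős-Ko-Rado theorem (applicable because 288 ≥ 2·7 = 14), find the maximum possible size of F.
max |F| = C(287, 6) = 736400674009

Erdős-Ko-Rado (1961): when n ≥ 2k, max |F| = C(n−1, k−1). The bound is attained by the star {A : i ∈ A} for any fixed i ∈ [n]. Here C(288−1, 7−1) = C(287, 6) = 736400674009.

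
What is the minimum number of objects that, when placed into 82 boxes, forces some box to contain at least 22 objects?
n = (22 − 1)·82 + 1 = 1723

By the generalised pigeonhole principle, to guarantee some box contains ≥ r objects we need more than (r − 1) · k objects total. Threshold: n = (r − 1) · k + 1. With r = 22 and k = 82: n = 21 · 82 + 1 = 1722 + 1 = 1723. For n = 1722 = 21 · 82, we can put exactly 21 objects in every box, avoiding 22 in any single one — so 1723 is tight.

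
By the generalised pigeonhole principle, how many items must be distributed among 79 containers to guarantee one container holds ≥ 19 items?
n = (19 − 1)·79 + 1 = 1423

By the generalised pigeonhole principle, to guarantee some box contains ≥ r objects we need more than (r − 1) · k objects total. Threshold: n = (r − 1) · k + 1. With r = 19 and k = 79: n = 18 · 79 + 1 = 1422 + 1 = 1423. For n = 1422 = 18 · 79, we can put exactly 18 objects in every box, avoiding 19 in any single one — so 1423 is tight.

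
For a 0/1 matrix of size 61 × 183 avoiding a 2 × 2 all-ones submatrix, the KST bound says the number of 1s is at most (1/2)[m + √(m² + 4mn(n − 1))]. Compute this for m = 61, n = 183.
z(61, 183; 2, 2) ≤ (1/2)[61 + √(61² + 4·61·183·182)] = (1/2)[61 + √8130385] = 1456.1915

Kővári–Sós–Turán: let r_1, ..., r_61 be the row sums and z = Σ r_i the total number of 1s. Each pair of columns can share at most one row with both entries 1 (else a 2×2 all-ones block appears), so Σ_i C(r_i, 2) ≤ C(183, 2) = 16653. By convexity Σ_i C(r_i, 2) ≥ 61·C(z/61, 2) = z(z − 61)/(2·61), giving z² − 61z − 61·183·182 ≤ 0 and hence z ≤ (1/2)[61 + √(3721 + 4·2031666)] = (1/2)[61 + √8130385] ≈ (1/2)(61 + 2851.383) = 1456.1915.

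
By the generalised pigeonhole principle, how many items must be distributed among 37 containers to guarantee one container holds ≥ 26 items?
n = (26 − 1)·37 + 1 = 926

By the generalised pigeonhole principle, to guarantee some box contains ≥ r objects we need more than (r − 1) · k objects total. Threshold: n = (r − 1) · k + 1. With r = 26 and k = 37: n = 25 · 37 + 1 = 925 + 1 = 926. For n = 925 = 25 · 37, we can put exactly 25 objects in every box, avoiding 26 in any single one — so 926 is tight.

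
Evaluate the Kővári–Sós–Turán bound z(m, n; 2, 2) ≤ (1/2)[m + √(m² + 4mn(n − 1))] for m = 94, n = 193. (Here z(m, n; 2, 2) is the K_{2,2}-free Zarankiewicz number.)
z(94, 193; 2, 2) ≤ (1/2)[94 + √(94² + 4·94·193·192)] = (1/2)[94 + √13941892] = 1913.9422

Kővári–Sós–Turán: let r_1, ..., r_94 be the row sums and z = Σ r_i the total number of 1s. Each pair of columns can share at most one row with both entries 1 (else a 2×2 all-ones block appears), so Σ_i C(r_i, 2) ≤ C(193, 2) = 18528. By convexity Σ_i C(r_i, 2) ≥ 94·C(z/94, 2) = z(z − 94)/(2·94), giving z² − 94z − 94·193·192 ≤ 0 and hence z ≤ (1/2)[94 + √(8836 + 4·3483264)] = (1/2)[94 + √13941892] ≈ (1/2)(94 + 3733.8843) = 1913.9422.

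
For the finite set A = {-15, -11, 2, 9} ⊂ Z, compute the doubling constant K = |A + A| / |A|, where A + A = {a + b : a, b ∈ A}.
K = |A + A| / |A| = 10/4 = 5/2

Enumerate A + A = {a + b : a, b ∈ A}. With |A| = 4, there are |A|^2 = 16 ordered sum pairs; collecting distinct values, A + A = {-30, -26, -22, -13, -9, -6, -2, 4, 11, 18}, so |A + A| = 10. Thus K = 10/4 = 5/2. For comparison, the minimum possible |A + A| over all 4-element sets is 2·4 − 1 = 7 (so min K = 7/4), attained only by arithmetic progressions.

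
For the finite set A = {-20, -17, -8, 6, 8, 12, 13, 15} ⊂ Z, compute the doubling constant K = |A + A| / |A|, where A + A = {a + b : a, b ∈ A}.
K = |A + A| / |A| = 33/8

Enumerate A + A = {a + b : a, b ∈ A}. With |A| = 8, there are |A|^2 = 64 ordered sum pairs; collecting distinct values, A + A = {-40, -37, -34, -28, -25, -16, -14, -12, -11, -9, -8, -7, -5, -4, -2, 0, 4, 5, 7, 12, 14, 16, 18, 19, 20, 21, 23, 24, 25, 26, 27, 28, 30}, so |A + A| = 33. Thus K = 33/8. For comparison, the minimum possible |A + A| over all 8-element sets is 2·8 − 1 = 15 (so min K = 15/8), attained only by arithmetic progressions.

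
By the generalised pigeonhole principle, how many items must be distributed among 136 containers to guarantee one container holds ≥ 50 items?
n = (50 − 1)·136 + 1 = 6665

By the generalised pigeonhole principle, to guarantee some box contains ≥ r objects we need more than (r − 1) · k objects total. Threshold: n = (r − 1) · k + 1. With r = 50 and k = 136: n = 49 · 136 + 1 = 6664 + 1 = 6665. For n = 6664 = 49 · 136, we can put exactly 49 objects in every box, avoiding 50 in any single one — so 6665 is tight.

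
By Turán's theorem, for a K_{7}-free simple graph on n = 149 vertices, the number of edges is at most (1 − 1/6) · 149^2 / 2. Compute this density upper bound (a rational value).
Turán density bound = (5/6) · 149^2/2 = 111005/12 ≈ 9250.4167

Turán's theorem: ex(n, K_{r+1}) is achieved by the complete r-partite Turán graph T(n, r) with parts as balanced as possible, and is at most (1 − 1/r) · n^2/2. For r = 6, n = 149: the density bound is (5/6) · 22201/2 = 111005/12 ≈ 9250.4167. The integer-valued extremum is e(T(149, 6)) = 9250, which is strictly less than the density bound 111005/12 since 6 ∤ 149 (the parts of T(149, 6) cannot all be equal).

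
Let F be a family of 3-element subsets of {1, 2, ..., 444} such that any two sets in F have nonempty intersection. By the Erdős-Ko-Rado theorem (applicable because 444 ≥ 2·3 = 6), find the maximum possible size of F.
max |F| = C(443, 2) = 97903

Erdős-Ko-Rado (1961): when n ≥ 2k, max |F| = C(n−1, k−1). The bound is attained by the star {A : i ∈ A} for any fixed i ∈ [n]. Here C(444−1, 3−1) = C(443, 2) = 97903.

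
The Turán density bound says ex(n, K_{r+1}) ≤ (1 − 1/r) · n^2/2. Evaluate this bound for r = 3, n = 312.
Turán density bound = (2/3) · 312^2/2 = 32448

Turán's theorem: ex(n, K_{r+1}) is achieved by the complete r-partite Turán graph T(n, r) with parts as balanced as possible, and is at most (1 − 1/r) · n^2/2. For r = 3, n = 312: the density bound is (2/3) · 97344/2 = 32448. Since 3 ∣ 312, the Turán graph T(312, 3) has parts of equal size 104, and its edge count e(T(312, 3)) = 32448 attains the density bound exactly.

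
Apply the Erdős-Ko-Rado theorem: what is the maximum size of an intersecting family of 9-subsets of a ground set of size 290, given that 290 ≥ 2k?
max |F| = C(289, 8) = 1094501801769948

Erdős-Ko-Rado (1961): when n ≥ 2k, max |F| = C(n−1, k−1). The bound is attained by the star {A : i ∈ A} for any fixed i ∈ [n]. Here C(290−1, 9−1) = C(289, 8) = 1094501801769948.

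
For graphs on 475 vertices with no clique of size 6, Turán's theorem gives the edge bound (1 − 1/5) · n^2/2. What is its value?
Turán density bound = (4/5) · 475^2/2 = 90250

Turán's theorem: ex(n, K_{r+1}) is achieved by the complete r-partite Turán graph T(n, r) with parts as balanced as possible, and is at most (1 − 1/r) · n^2/2. For r = 5, n = 475: the density bound is (4/5) · 225625/2 = 90250. Since 5 ∣ 475, the Turán graph T(475, 5) has parts of equal size 95, and its edge count e(T(475, 5)) = 90250 attains the density bound exactly.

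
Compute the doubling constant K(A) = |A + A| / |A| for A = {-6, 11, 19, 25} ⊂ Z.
K = |A + A| / |A| = 10/4 = 5/2

Enumerate A + A = {a + b : a, b ∈ A}. With |A| = 4, there are |A|^2 = 16 ordered sum pairs; collecting distinct values, A + A = {-12, 5, 13, 19, 22, 30, 36, 38, 44, 50}, so |A + A| = 10. Thus K = 10/4 = 5/2. For comparison, the minimum possible |A + A| over all 4-element sets is 2·4 − 1 = 7 (so min K = 7/4), attained only by arithmetic progressions.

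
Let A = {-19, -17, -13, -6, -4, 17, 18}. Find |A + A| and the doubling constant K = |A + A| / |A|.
K = |A + A| / |A| = 27/7

Enumerate A + A = {a + b : a, b ∈ A}. With |A| = 7, there are |A|^2 = 49 ordered sum pairs; collecting distinct values, A + A = {-38, -36, -34, -32, -30, -26, -25, -23, -21, -19, -17, -12, -10, -8, -2, -1, 0, 1, 4, 5, 11, 12, 13, 14, 34, 35, 36}, so |A + A| = 27. Thus K = 27/7. For comparison, the minimum possible |A + A| over all 7-element sets is 2·7 − 1 = 13 (so min K = 13/7), attained only by arithmetic progressions.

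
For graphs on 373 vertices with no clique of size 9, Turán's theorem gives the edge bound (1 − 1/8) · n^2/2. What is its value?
Turán density bound = (7/8) · 373^2/2 = 973903/16 ≈ 60868.9375

Turán's theorem: ex(n, K_{r+1}) is achieved by the complete r-partite Turán graph T(n, r) with parts as balanced as possible, and is at most (1 − 1/r) · n^2/2. For r = 8, n = 373: the density bound is (7/8) · 139129/2 = 973903/16 ≈ 60868.9375. The integer-valued extremum is e(T(373, 8)) = 60868, which is strictly less than the density bound 973903/16 since 8 ∤ 373 (the parts of T(373, 8) cannot all be equal).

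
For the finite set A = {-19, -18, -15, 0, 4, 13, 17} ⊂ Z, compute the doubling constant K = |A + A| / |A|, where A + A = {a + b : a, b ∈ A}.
K = |A + A| / |A| = 25/7

Enumerate A + A = {a + b : a, b ∈ A}. With |A| = 7, there are |A|^2 = 49 ordered sum pairs; collecting distinct values, A + A = {-38, -37, -36, -34, -33, -30, -19, -18, -15, -14, -11, -6, -5, -2, -1, 0, 2, 4, 8, 13, 17, 21, 26, 30, 34}, so |A + A| = 25. Thus K = 25/7. For comparison, the minimum possible |A + A| over all 7-element sets is 2·7 − 1 = 13 (so min K = 13/7), attained only by arithmetic progressions.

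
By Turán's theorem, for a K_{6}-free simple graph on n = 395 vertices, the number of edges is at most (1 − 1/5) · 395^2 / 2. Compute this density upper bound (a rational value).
Turán density bound = (4/5) · 395^2/2 = 62410

Turán's theorem: ex(n, K_{r+1}) is achieved by the complete r-partite Turán graph T(n, r) with parts as balanced as possible, and is at most (1 − 1/r) · n^2/2. For r = 5, n = 395: the density bound is (4/5) · 156025/2 = 62410. Since 5 ∣ 395, the Turán graph T(395, 5) has parts of equal size 79, and its edge count e(T(395, 5)) = 62410 attains the density bound exactly.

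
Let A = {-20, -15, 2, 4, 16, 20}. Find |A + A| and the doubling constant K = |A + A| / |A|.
K = |A + A| / |A| = 21/6 = 7/2

Enumerate A + A = {a + b : a, b ∈ A}. With |A| = 6, there are |A|^2 = 36 ordered sum pairs; collecting distinct values, A + A = {-40, -35, -30, -18, -16, -13, -11, -4, 0, 1, 4, 5, 6, 8, 18, 20, 22, 24, 32, 36, 40}, so |A + A| = 21. Thus K = 21/6 = 7/2. For comparison, the minimum possible |A + A| over all 6-element sets is 2·6 − 1 = 11 (so min K = 11/6), attained only by arithmetic progressions.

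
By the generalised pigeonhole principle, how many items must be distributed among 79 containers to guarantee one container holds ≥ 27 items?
n = (27 − 1)·79 + 1 = 2055

By the generalised pigeonhole principle, to guarantee some box contains ≥ r objects we need more than (r − 1) · k objects total. Threshold: n = (r − 1) · k + 1. With r = 27 and k = 79: n = 26 · 79 + 1 = 2054 + 1 = 2055. For n = 2054 = 26 · 79, we can put exactly 26 objects in every box, avoiding 27 in any single one — so 2055 is tight.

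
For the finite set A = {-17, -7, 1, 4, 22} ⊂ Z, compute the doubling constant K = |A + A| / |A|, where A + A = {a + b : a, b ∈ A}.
K = |A + A| / |A| = 14/5

Enumerate A + A = {a + b : a, b ∈ A}. With |A| = 5, there are |A|^2 = 25 ordered sum pairs; collecting distinct values, A + A = {-34, -24, -16, -14, -13, -6, -3, 2, 5, 8, 15, 23, 26, 44}, so |A + A| = 14. Thus K = 14/5. For comparison, the minimum possible |A + A| over all 5-element sets is 2·5 − 1 = 9 (so min K = 9/5), attained only by arithmetic progressions.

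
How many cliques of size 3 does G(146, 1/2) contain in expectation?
E[# K_3] = C(146, 3) · (1/2)^C(3, 2) = 508080 / 2^3 = 63510

For each 3-subset S of vertices (there are C(146, 3) = 508080 such S), let X_S = 1 if S induces a K_3 (all C(3, 2) = 3 edges present). Then P(X_S = 1) = (1/2)^3 = 1/8. By linearity of expectation, E[# K_3] = C(146, 3) · (1/2)^3 = 508080 / 8 = 63510.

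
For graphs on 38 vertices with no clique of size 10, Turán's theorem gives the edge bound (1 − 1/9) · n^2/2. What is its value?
Turán density bound = (8/9) · 38^2/2 = 5776/9 ≈ 641.7778

Turán's theorem: ex(n, K_{r+1}) is achieved by the complete r-partite Turán graph T(n, r) with parts as balanced as possible, and is at most (1 − 1/r) · n^2/2. For r = 9, n = 38: the density bound is (8/9) · 1444/2 = 5776/9 ≈ 641.7778. The integer-valued extremum is e(T(38, 9)) = 641, which is strictly less than the density bound 5776/9 since 9 ∤ 38 (the parts of T(38, 9) cannot all be equal).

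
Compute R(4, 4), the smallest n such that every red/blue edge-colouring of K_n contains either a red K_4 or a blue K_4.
R(4, 4) = 18

Lower bound: an explicit 2-colouring of K_{17} (typically a Paley-type or other structured construction) avoids a red K_4 and a blue K_4, showing R(4, 4) > 17.
Upper bound: the Erdős–Szekeres recurrence R(r, t') ≤ R(r−1, t') + R(r, t'−1) yields R(4, 4) ≤ 18.
Hence R(4, 4) = 18.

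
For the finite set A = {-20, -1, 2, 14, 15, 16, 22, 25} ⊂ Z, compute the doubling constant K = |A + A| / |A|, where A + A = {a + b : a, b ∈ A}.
K = |A + A| / |A| = 34/8 = 17/4

Enumerate A + A = {a + b : a, b ∈ A}. With |A| = 8, there are |A|^2 = 64 ordered sum pairs; collecting distinct values, A + A = {-40, -21, -18, -6, -5, -4, -2, 1, 2, 4, 5, 13, 14, 15, 16, 17, 18, 21, 24, 27, 28, 29, 30, 31, 32, 36, 37, 38, 39, 40, 41, 44, 47, 50}, so |A + A| = 34. Thus K = 34/8 = 17/4. For comparison, the minimum possible |A + A| over all 8-element sets is 2·8 − 1 = 15 (so min K = 15/8), attained only by arithmetic progressions.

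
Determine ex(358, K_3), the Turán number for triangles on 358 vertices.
ex(358, K_3) = ⌊358^2/4⌋ = 32041

Mantel (1907): a triangle-free graph on n vertices has at most ⌊n^2/4⌋ edges, with equality for the complete bipartite graph K_{⌊n/2⌋, ⌈n/2⌉}. For n = 358: ⌊358^2/4⌋ = ⌊128164/4⌋ = 32041. The extremal graph is K_{179, 179}, which has 179·179 = 32041 edges.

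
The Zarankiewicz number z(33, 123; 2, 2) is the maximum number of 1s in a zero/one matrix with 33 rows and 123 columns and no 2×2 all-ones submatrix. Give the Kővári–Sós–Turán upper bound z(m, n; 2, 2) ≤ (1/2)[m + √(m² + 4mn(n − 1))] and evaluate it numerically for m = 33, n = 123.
z(33, 123; 2, 2) ≤ (1/2)[33 + √(33² + 4·33·123·122)] = (1/2)[33 + √1981881] = 720.3965

Kővári–Sós–Turán: let r_1, ..., r_33 be the row sums and z = Σ r_i the total number of 1s. Each pair of columns can share at most one row with both entries 1 (else a 2×2 all-ones block appears), so Σ_i C(r_i, 2) ≤ C(123, 2) = 7503. By convexity Σ_i C(r_i, 2) ≥ 33·C(z/33, 2) = z(z − 33)/(2·33), giving z² − 33z − 33·123·122 ≤ 0 and hence z ≤ (1/2)[33 + √(1089 + 4·495198)] = (1/2)[33 + √1981881] ≈ (1/2)(33 + 1407.793) = 720.3965.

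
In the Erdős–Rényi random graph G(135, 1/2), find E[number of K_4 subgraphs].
E[# K_4] = C(135, 4) · (1/2)^C(4, 2) = 13232835 / 2^6 = 206763.046875

For each 4-subset S of vertices (there are C(135, 4) = 13232835 such S), let X_S = 1 if S induces a K_4 (all C(4, 2) = 6 edges present). Then P(X_S = 1) = (1/2)^6 = 1/64. By linearity of expectation, E[# K_4] = C(135, 4) · (1/2)^6 = 13232835 / 64 = 206763.046875.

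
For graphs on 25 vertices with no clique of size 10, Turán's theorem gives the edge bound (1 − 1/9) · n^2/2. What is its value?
Turán density bound = (8/9) · 25^2/2 = 2500/9 ≈ 277.7778

Turán's theorem: ex(n, K_{r+1}) is achieved by the complete r-partite Turán graph T(n, r) with parts as balanced as possible, and is at most (1 − 1/r) · n^2/2. For r = 9, n = 25: the density bound is (8/9) · 625/2 = 2500/9 ≈ 277.7778. The integer-valued extremum is e(T(25, 9)) = 277, which is strictly less than the density bound 2500/9 since 9 ∤ 25 (the parts of T(25, 9) cannot all be equal).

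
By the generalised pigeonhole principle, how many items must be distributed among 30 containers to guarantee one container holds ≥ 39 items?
n = (39 − 1)·30 + 1 = 1141

By the generalised pigeonhole principle, to guarantee some box contains ≥ r objects we need more than (r − 1) · k objects total. Threshold: n = (r − 1) · k + 1. With r = 39 and k = 30: n = 38 · 30 + 1 = 1140 + 1 = 1141. For n = 1140 = 38 · 30, we can put exactly 38 objects in every box, avoiding 39 in any single one — so 1141 is tight.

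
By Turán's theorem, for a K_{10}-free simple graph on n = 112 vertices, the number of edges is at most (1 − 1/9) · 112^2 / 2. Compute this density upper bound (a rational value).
Turán density bound = (8/9) · 112^2/2 = 50176/9 ≈ 5575.1111

Turán's theorem: ex(n, K_{r+1}) is achieved by the complete r-partite Turán graph T(n, r) with parts as balanced as possible, and is at most (1 − 1/r) · n^2/2. For r = 9, n = 112: the density bound is (8/9) · 12544/2 = 50176/9 ≈ 5575.1111. The integer-valued extremum is e(T(112, 9)) = 5574, which is strictly less than the density bound 50176/9 since 9 ∤ 112 (the parts of T(112, 9) cannot all be equal).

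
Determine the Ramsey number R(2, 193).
R(2, 193) = 193

R(2, k) = k for all k ≥ 2: in a 2-colouring of K_k, either some edge is red (a red K_2) or all edges are blue (a blue K_k). And K_{192} coloured all-blue has no blue K_193, so R(2, 193) > 192. Hence R(2, 193) = 193.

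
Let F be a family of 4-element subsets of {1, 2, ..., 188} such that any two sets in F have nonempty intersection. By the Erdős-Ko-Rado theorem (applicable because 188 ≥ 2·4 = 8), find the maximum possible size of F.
max |F| = C(187, 3) = 1072445

Erdős-Ko-Rado (1961): when n ≥ 2k, max |F| = C(n−1, k−1). The bound is attained by the star {A : i ∈ A} for any fixed i ∈ [n]. Here C(188−1, 4−1) = C(187, 3) = 1072445.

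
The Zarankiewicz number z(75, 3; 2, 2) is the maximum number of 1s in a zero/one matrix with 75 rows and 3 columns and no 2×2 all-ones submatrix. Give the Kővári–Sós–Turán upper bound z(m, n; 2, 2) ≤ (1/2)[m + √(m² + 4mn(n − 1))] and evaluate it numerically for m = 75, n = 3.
z(75, 3; 2, 2) ≤ (1/2)[75 + √(75² + 4·75·3·2)] = (1/2)[75 + √7425] = 80.5842

Kővári–Sós–Turán: let r_1, ..., r_75 be the row sums and z = Σ r_i the total number of 1s. Each pair of columns can share at most one row with both entries 1 (else a 2×2 all-ones block appears), so Σ_i C(r_i, 2) ≤ C(3, 2) = 3. By convexity Σ_i C(r_i, 2) ≥ 75·C(z/75, 2) = z(z − 75)/(2·75), giving z² − 75z − 75·3·2 ≤ 0 and hence z ≤ (1/2)[75 + √(5625 + 4·450)] = (1/2)[75 + √7425] ≈ (1/2)(75 + 86.1684) = 80.5842.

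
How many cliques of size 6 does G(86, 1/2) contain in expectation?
E[# K_6] = C(86, 6) · (1/2)^C(6, 2) = 470155077 / 2^15 ≈ 14347.994293

For each 6-subset S of vertices (there are C(86, 6) = 470155077 such S), let X_S = 1 if S induces a K_6 (all C(6, 2) = 15 edges present). Then P(X_S = 1) = (1/2)^15 = 1/32768. By linearity of expectation, E[# K_6] = C(86, 6) · (1/2)^15 = 470155077 / 32768 ≈ 14347.994293.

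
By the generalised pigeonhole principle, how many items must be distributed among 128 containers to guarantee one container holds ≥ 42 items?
n = (42 − 1)·128 + 1 = 5249

By the generalised pigeonhole principle, to guarantee some box contains ≥ r objects we need more than (r − 1) · k objects total. Threshold: n = (r − 1) · k + 1. With r = 42 and k = 128: n = 41 · 128 + 1 = 5248 + 1 = 5249. For n = 5248 = 41 · 128, we can put exactly 41 objects in every box, avoiding 42 in any single one — so 5249 is tight.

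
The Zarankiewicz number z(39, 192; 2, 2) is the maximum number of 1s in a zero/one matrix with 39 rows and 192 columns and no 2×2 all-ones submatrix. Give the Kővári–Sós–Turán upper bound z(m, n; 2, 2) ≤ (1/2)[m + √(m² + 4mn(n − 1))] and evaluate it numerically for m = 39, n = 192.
z(39, 192; 2, 2) ≤ (1/2)[39 + √(39² + 4·39·192·191)] = (1/2)[39 + √5722353] = 1215.572

Kővári–Sós–Turán: let r_1, ..., r_39 be the row sums and z = Σ r_i the total number of 1s. Each pair of columns can share at most one row with both entries 1 (else a 2×2 all-ones block appears), so Σ_i C(r_i, 2) ≤ C(192, 2) = 18336. By convexity Σ_i C(r_i, 2) ≥ 39·C(z/39, 2) = z(z − 39)/(2·39), giving z² − 39z − 39·192·191 ≤ 0 and hence z ≤ (1/2)[39 + √(1521 + 4·1430208)] = (1/2)[39 + √5722353] ≈ (1/2)(39 + 2392.144) = 1215.572.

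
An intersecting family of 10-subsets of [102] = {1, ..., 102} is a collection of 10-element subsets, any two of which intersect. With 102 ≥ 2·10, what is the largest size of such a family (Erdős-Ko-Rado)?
max |F| = C(101, 9) = 2088319702700

Erdős-Ko-Rado (1961): when n ≥ 2k, max |F| = C(n−1, k−1). The bound is attained by the star {A : i ∈ A} for any fixed i ∈ [n]. Here C(102−1, 10−1) = C(101, 9) = 2088319702700.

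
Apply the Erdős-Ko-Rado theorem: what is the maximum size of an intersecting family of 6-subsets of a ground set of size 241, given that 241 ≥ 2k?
max |F| = C(240, 5) = 6363048048

The Erdős-Ko-Rado theorem states: for n ≥ 2k, an intersecting family of k-subsets of an n-element set has size at most C(n − 1, k − 1), with equality for 'star' families {A ⊆ [n] : |A| = k, i ∈ A} (fix an element i). For n = 241, k = 6: C(240, 5) = 6363048048.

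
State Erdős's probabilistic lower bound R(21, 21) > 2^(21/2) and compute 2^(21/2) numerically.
2^(21/2) = 1448.1547; so R(21, 21) > 1448.1547

Colour each edge of K_n uniformly at random with red/blue. The expected number of monochromatic K_21 is C(n, 21) · 2 · 2^(−C(21,2)). If C(n, 21) · 2^(1 − C(21,2)) < 1, then with positive probability no monochromatic K_21 exists, so R(21, 21) > n. The standard estimate C(n, 21) ≤ n^21/21! shows this inequality holds whenever n ≤ 2^(21/2) (since 21! · 2^(C(21,2) − 1) > 2^(21^2/2) ≥ n^21). Hence R(21, 21) > 2^(21/2) = 1448.1547.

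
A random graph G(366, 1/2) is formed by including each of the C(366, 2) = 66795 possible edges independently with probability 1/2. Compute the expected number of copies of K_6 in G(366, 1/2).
E[# K_6] = C(366, 6) · (1/2)^C(6, 2) = 3203798801203 / 2^15 ≈ 97772180.212494

For each 6-subset S of vertices (there are C(366, 6) = 3203798801203 such S), let X_S = 1 if S induces a K_6 (all C(6, 2) = 15 edges present). Then P(X_S = 1) = (1/2)^15 = 1/32768. By linearity of expectation, E[# K_6] = C(366, 6) · (1/2)^15 = 3203798801203 / 32768 ≈ 97772180.212494.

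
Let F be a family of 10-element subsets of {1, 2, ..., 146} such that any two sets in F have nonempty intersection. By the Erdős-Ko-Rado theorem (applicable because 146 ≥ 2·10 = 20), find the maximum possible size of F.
max |F| = C(145, 9) = 60611278580710

Erdős-Ko-Rado (1961): when n ≥ 2k, max |F| = C(n−1, k−1). The bound is attained by the star {A : i ∈ A} for any fixed i ∈ [n]. Here C(146−1, 10−1) = C(145, 9) = 60611278580710.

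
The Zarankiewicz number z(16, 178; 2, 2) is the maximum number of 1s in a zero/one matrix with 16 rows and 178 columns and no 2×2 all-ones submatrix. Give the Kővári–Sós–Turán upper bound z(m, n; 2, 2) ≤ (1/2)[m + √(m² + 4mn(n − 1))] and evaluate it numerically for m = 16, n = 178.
z(16, 178; 2, 2) ≤ (1/2)[16 + √(16² + 4·16·178·177)] = (1/2)[16 + √2016640] = 718.0423

Kővári–Sós–Turán: let r_1, ..., r_16 be the row sums and z = Σ r_i the total number of 1s. Each pair of columns can share at most one row with both entries 1 (else a 2×2 all-ones block appears), so Σ_i C(r_i, 2) ≤ C(178, 2) = 15753. By convexity Σ_i C(r_i, 2) ≥ 16·C(z/16, 2) = z(z − 16)/(2·16), giving z² − 16z − 16·178·177 ≤ 0 and hence z ≤ (1/2)[16 + √(256 + 4·504096)] = (1/2)[16 + √2016640] ≈ (1/2)(16 + 1420.0845) = 718.0423.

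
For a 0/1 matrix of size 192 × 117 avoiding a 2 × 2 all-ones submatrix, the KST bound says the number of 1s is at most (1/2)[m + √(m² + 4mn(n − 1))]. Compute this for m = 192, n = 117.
z(192, 117; 2, 2) ≤ (1/2)[192 + √(192² + 4·192·117·116)] = (1/2)[192 + √10460160] = 1713.1085

Kővári–Sós–Turán: let r_1, ..., r_192 be the row sums and z = Σ r_i the total number of 1s. Each pair of columns can share at most one row with both entries 1 (else a 2×2 all-ones block appears), so Σ_i C(r_i, 2) ≤ C(117, 2) = 6786. By convexity Σ_i C(r_i, 2) ≥ 192·C(z/192, 2) = z(z − 192)/(2·192), giving z² − 192z − 192·117·116 ≤ 0 and hence z ≤ (1/2)[192 + √(36864 + 4·2605824)] = (1/2)[192 + √10460160] ≈ (1/2)(192 + 3234.2171) = 1713.1085.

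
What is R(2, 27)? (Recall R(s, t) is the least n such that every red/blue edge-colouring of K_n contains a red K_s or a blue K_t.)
R(2, 27) = 27

R(2, k) = k for all k ≥ 2: in a 2-colouring of K_k, either some edge is red (a red K_2) or all edges are blue (a blue K_k). And K_{26} coloured all-blue has no blue K_27, so R(2, 27) > 26. Hence R(2, 27) = 27.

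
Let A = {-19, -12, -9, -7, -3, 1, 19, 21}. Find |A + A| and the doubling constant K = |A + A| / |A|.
K = |A + A| / |A| = 32/8 = 4

Enumerate A + A = {a + b : a, b ∈ A}. With |A| = 8, there are |A|^2 = 64 ordered sum pairs; collecting distinct values, A + A = {-38, -31, -28, -26, -24, -22, -21, -19, -18, -16, -15, -14, -12, -11, -10, -8, -6, -2, 0, 2, 7, 9, 10, 12, 14, 16, 18, 20, 22, 38, 40, 42}, so |A + A| = 32. Thus K = 32/8 = 4. For comparison, the minimum possible |A + A| over all 8-element sets is 2·8 − 1 = 15 (so min K = 15/8), attained only by arithmetic progressions.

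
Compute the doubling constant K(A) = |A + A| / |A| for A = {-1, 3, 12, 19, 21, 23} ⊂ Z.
K = |A + A| / |A| = 18/6 = 3

Enumerate A + A = {a + b : a, b ∈ A}. With |A| = 6, there are |A|^2 = 36 ordered sum pairs; collecting distinct values, A + A = {-2, 2, 6, 11, 15, 18, 20, 22, 24, 26, 31, 33, 35, 38, 40, 42, 44, 46}, so |A + A| = 18. Thus K = 18/6 = 3. For comparison, the minimum possible |A + A| over all 6-element sets is 2·6 − 1 = 11 (so min K = 11/6), attained only by arithmetic progressions.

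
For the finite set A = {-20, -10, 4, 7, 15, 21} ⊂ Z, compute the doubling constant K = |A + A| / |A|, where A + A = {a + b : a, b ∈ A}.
K = |A + A| / |A| = 20/6 = 10/3

Enumerate A + A = {a + b : a, b ∈ A}. With |A| = 6, there are |A|^2 = 36 ordered sum pairs; collecting distinct values, A + A = {-40, -30, -20, -16, -13, -6, -5, -3, 1, 5, 8, 11, 14, 19, 22, 25, 28, 30, 36, 42}, so |A + A| = 20. Thus K = 20/6 = 10/3. For comparison, the minimum possible |A + A| over all 6-element sets is 2·6 − 1 = 11 (so min K = 11/6), attained only by arithmetic progressions.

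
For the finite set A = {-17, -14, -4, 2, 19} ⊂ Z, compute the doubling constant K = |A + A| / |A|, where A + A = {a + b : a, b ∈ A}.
K = |A + A| / |A| = 15/5 = 3

Enumerate A + A = {a + b : a, b ∈ A}. With |A| = 5, there are |A|^2 = 25 ordered sum pairs; collecting distinct values, A + A = {-34, -31, -28, -21, -18, -15, -12, -8, -2, 2, 4, 5, 15, 21, 38}, so |A + A| = 15. Thus K = 15/5 = 3. For comparison, the minimum possible |A + A| over all 5-element sets is 2·5 − 1 = 9 (so min K = 9/5), attained only by arithmetic progressions.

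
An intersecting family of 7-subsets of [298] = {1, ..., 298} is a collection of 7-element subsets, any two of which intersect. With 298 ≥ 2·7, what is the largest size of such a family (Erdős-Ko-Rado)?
max |F| = C(297, 6) = 906015196548

Erdős-Ko-Rado (1961): when n ≥ 2k, max |F| = C(n−1, k−1). The bound is attained by the star {A : i ∈ A} for any fixed i ∈ [n]. Here C(298−1, 7−1) = C(297, 6) = 906015196548.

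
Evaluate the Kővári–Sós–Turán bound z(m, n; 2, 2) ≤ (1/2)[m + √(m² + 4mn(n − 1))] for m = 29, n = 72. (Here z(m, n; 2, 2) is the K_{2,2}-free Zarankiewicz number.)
z(29, 72; 2, 2) ≤ (1/2)[29 + √(29² + 4·29·72·71)] = (1/2)[29 + √593833] = 399.8028

Kővári–Sós–Turán: let r_1, ..., r_29 be the row sums and z = Σ r_i the total number of 1s. Each pair of columns can share at most one row with both entries 1 (else a 2×2 all-ones block appears), so Σ_i C(r_i, 2) ≤ C(72, 2) = 2556. By convexity Σ_i C(r_i, 2) ≥ 29·C(z/29, 2) = z(z − 29)/(2·29), giving z² − 29z − 29·72·71 ≤ 0 and hence z ≤ (1/2)[29 + √(841 + 4·148248)] = (1/2)[29 + √593833] ≈ (1/2)(29 + 770.6056) = 399.8028.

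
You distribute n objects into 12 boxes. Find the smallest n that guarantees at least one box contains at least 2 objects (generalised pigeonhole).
n = (2 − 1)·12 + 1 = 13

By the generalised pigeonhole principle, to guarantee some box contains ≥ r objects we need more than (r − 1) · k objects total. Threshold: n = (r − 1) · k + 1. With r = 2 and k = 12: n = 1 · 12 + 1 = 12 + 1 = 13. For n = 12 = 1 · 12, we can put exactly 1 objects in every box, avoiding 2 in any single one — so 13 is tight.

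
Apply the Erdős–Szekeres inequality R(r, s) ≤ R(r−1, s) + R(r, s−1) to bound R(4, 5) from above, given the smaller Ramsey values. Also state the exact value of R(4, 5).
R(4, 5) ≤ R(3, 5) + R(4, 4) = 14 + 18 = 32; exact value R(4, 5) = 25.

The Erdős–Szekeres recurrence R(r, s) ≤ R(r−1, s) + R(r, s−1) applied to (r, s) = (4, 5) gives
  R(4, 5) ≤ R(3, 5) + R(4, 4) = 14 + 18 = 32.
(Recall R(2, k) = k and R is symmetric.) The recurrence is not tight here (it gives 32, but the exact value is R(4, 5) = 25); the tight upper bound requires a sharper argument than the simple recurrence, combined with a lower-bound construction on K_{24}.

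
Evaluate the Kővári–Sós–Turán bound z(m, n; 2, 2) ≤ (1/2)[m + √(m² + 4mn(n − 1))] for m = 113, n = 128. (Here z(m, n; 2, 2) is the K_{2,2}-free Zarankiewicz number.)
z(113, 128; 2, 2) ≤ (1/2)[113 + √(113² + 4·113·128·127)] = (1/2)[113 + √7360481] = 1413.0103

Kővári–Sós–Turán: let r_1, ..., r_113 be the row sums and z = Σ r_i the total number of 1s. Each pair of columns can share at most one row with both entries 1 (else a 2×2 all-ones block appears), so Σ_i C(r_i, 2) ≤ C(128, 2) = 8128. By convexity Σ_i C(r_i, 2) ≥ 113·C(z/113, 2) = z(z − 113)/(2·113), giving z² − 113z − 113·128·127 ≤ 0 and hence z ≤ (1/2)[113 + √(12769 + 4·1836928)] = (1/2)[113 + √7360481] ≈ (1/2)(113 + 2713.0206) = 1413.0103.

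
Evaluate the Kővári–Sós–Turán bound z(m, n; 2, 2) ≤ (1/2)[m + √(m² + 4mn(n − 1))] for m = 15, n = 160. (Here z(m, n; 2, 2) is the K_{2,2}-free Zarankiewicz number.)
z(15, 160; 2, 2) ≤ (1/2)[15 + √(15² + 4·15·160·159)] = (1/2)[15 + √1526625] = 625.2833

Kővári–Sós–Turán: let r_1, ..., r_15 be the row sums and z = Σ r_i the total number of 1s. Each pair of columns can share at most one row with both entries 1 (else a 2×2 all-ones block appears), so Σ_i C(r_i, 2) ≤ C(160, 2) = 12720. By convexity Σ_i C(r_i, 2) ≥ 15·C(z/15, 2) = z(z − 15)/(2·15), giving z² − 15z − 15·160·159 ≤ 0 and hence z ≤ (1/2)[15 + √(225 + 4·381600)] = (1/2)[15 + √1526625] ≈ (1/2)(15 + 1235.5667) = 625.2833.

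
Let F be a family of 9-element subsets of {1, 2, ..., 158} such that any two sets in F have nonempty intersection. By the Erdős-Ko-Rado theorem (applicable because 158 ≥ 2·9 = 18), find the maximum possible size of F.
max |F| = C(157, 8) = 7637643295425

The Erdős-Ko-Rado theorem states: for n ≥ 2k, an intersecting family of k-subsets of an n-element set has size at most C(n − 1, k − 1), with equality for 'star' families {A ⊆ [n] : |A| = k, i ∈ A} (fix an element i). For n = 158, k = 9: C(157, 8) = 7637643295425.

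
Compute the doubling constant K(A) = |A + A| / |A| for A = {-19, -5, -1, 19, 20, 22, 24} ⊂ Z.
K = |A + A| / |A| = 26/7

Enumerate A + A = {a + b : a, b ∈ A}. With |A| = 7, there are |A|^2 = 49 ordered sum pairs; collecting distinct values, A + A = {-38, -24, -20, -10, -6, -2, 0, 1, 3, 5, 14, 15, 17, 18, 19, 21, 23, 38, 39, 40, 41, 42, 43, 44, 46, 48}, so |A + A| = 26. Thus K = 26/7. For comparison, the minimum possible |A + A| over all 7-element sets is 2·7 − 1 = 13 (so min K = 13/7), attained only by arithmetic progressions.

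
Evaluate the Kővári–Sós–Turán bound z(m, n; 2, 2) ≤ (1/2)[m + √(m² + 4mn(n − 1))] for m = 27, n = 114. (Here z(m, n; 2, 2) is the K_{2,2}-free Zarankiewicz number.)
z(27, 114; 2, 2) ≤ (1/2)[27 + √(27² + 4·27·114·113)] = (1/2)[27 + √1391985] = 603.4121

Kővári–Sós–Turán: let r_1, ..., r_27 be the row sums and z = Σ r_i the total number of 1s. Each pair of columns can share at most one row with both entries 1 (else a 2×2 all-ones block appears), so Σ_i C(r_i, 2) ≤ C(114, 2) = 6441. By convexity Σ_i C(r_i, 2) ≥ 27·C(z/27, 2) = z(z − 27)/(2·27), giving z² − 27z − 27·114·113 ≤ 0 and hence z ≤ (1/2)[27 + √(729 + 4·347814)] = (1/2)[27 + √1391985] ≈ (1/2)(27 + 1179.8241) = 603.4121.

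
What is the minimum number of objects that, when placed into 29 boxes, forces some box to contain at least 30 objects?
n = (30 − 1)·29 + 1 = 842

By the generalised pigeonhole principle, to guarantee some box contains ≥ r objects we need more than (r − 1) · k objects total. Threshold: n = (r − 1) · k + 1. With r = 30 and k = 29: n = 29 · 29 + 1 = 841 + 1 = 842. For n = 841 = 29 · 29, we can put exactly 29 objects in every box, avoiding 30 in any single one — so 842 is tight.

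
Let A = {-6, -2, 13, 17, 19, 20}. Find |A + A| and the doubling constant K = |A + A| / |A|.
K = |A + A| / |A| = 20/6 = 10/3

Enumerate A + A = {a + b : a, b ∈ A}. With |A| = 6, there are |A|^2 = 36 ordered sum pairs; collecting distinct values, A + A = {-12, -8, -4, 7, 11, 13, 14, 15, 17, 18, 26, 30, 32, 33, 34, 36, 37, 38, 39, 40}, so |A + A| = 20. Thus K = 20/6 = 10/3. For comparison, the minimum possible |A + A| over all 6-element sets is 2·6 − 1 = 11 (so min K = 11/6), attained only by arithmetic progressions.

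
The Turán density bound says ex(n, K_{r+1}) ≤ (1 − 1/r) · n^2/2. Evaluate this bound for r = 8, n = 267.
Turán density bound = (7/8) · 267^2/2 = 499023/16 ≈ 31188.9375

Turán's theorem: ex(n, K_{r+1}) is achieved by the complete r-partite Turán graph T(n, r) with parts as balanced as possible, and is at most (1 − 1/r) · n^2/2. For r = 8, n = 267: the density bound is (7/8) · 71289/2 = 499023/16 ≈ 31188.9375. The integer-valued extremum is e(T(267, 8)) = 31188, which is strictly less than the density bound 499023/16 since 8 ∤ 267 (the parts of T(267, 8) cannot all be equal).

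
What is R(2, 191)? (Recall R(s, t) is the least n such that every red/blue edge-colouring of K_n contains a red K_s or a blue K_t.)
R(2, 191) = 191

R(2, k) = k for all k ≥ 2: in a 2-colouring of K_k, either some edge is red (a red K_2) or all edges are blue (a blue K_k). And K_{190} coloured all-blue has no blue K_191, so R(2, 191) > 190. Hence R(2, 191) = 191.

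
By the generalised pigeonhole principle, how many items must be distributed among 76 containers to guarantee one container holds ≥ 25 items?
n = (25 − 1)·76 + 1 = 1825

By the generalised pigeonhole principle, to guarantee some box contains ≥ r objects we need more than (r − 1) · k objects total. Threshold: n = (r − 1) · k + 1. With r = 25 and k = 76: n = 24 · 76 + 1 = 1824 + 1 = 1825. For n = 1824 = 24 · 76, we can put exactly 24 objects in every box, avoiding 25 in any single one — so 1825 is tight.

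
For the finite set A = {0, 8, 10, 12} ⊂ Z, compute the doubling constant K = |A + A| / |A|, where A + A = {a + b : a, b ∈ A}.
K = |A + A| / |A| = 9/4

Enumerate A + A = {a + b : a, b ∈ A}. With |A| = 4, there are |A|^2 = 16 ordered sum pairs; collecting distinct values, A + A = {0, 8, 10, 12, 16, 18, 20, 22, 24}, so |A + A| = 9. Thus K = 9/4. For comparison, the minimum possible |A + A| over all 4-element sets is 2·4 − 1 = 7 (so min K = 7/4), attained only by arithmetic progressions.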